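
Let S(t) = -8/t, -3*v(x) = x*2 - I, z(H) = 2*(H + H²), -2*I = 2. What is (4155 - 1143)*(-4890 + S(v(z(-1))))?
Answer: -14656392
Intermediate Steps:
I = -1 (I = -½*2 = -1)
z(H) = 2*H + 2*H²
v(x) = -⅓ - 2*x/3 (v(x) = -(x*2 - 1*(-1))/3 = -(2*x + 1)/3 = -(1 + 2*x)/3 = -⅓ - 2*x/3)
S(t) = -8/t
(4155 - 1143)*(-4890 + S(v(z(-1)))) = (4155 - 1143)*(-4890 - 8/(-⅓ - 4*(-1)*(1 - 1)/3)) = 3012*(-4890 - 8/(-⅓ - 4*(-1)*0/3)) = 3012*(-4890 - 8/(-⅓ - ⅔*0)) = 3012*(-4890 - 8/(-⅓ + 0)) = 3012*(-4890 - 8/(-⅓)) = 3012*(-4890 - 8*(-3)) = 3012*(-4890 + 24) = 3012*(-4866) = -14656392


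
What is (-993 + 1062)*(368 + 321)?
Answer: 47541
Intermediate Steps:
(-993 + 1062)*(368 + 321) = 69*689 = 47541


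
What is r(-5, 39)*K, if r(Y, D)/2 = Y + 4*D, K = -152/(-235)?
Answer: 45904/235 ≈ 195.34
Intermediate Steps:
K = 152/235 (K = -152*(-1/235) = 152/235 ≈ 0.64681)
r(Y, D) = 2*Y + 8*D (r(Y, D) = 2*(Y + 4*D) = 2*Y + 8*D)
r(-5, 39)*K = (2*(-5) + 8*39)*(152/235) = (-10 + 312)*(152/235) = 302*(152/235) = 45904/235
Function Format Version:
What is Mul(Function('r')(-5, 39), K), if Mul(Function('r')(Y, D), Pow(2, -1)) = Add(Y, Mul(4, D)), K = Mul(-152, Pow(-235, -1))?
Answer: Rational(45904, 235) ≈ 195.34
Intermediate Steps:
K = Rational(152, 235) (K = Mul(-152, Rational(-1, 235)) = Rational(152, 235) ≈ 0.64681)
Function('r')(Y, D) = Add(Mul(2, Y), Mul(8, D)) (Function('r')(Y, D) = Mul(2, Add(Y, Mul(4, D))) = Add(Mul(2, Y), Mul(8, D)))
Mul(Function('r')(-5, 39), K) = Mul(Add(Mul(2, -5), Mul(8, 39)), Rational(152, 235)) = Mul(Add(-10, 312), Rational(152, 235)) = Mul(302, Rational(152, 235)) = Rational(45904, 235)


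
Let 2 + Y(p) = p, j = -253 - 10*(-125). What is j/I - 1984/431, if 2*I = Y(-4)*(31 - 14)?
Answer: -530891/21981 ≈ -24.152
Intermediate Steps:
j = 997 (j = -253 - 1*(-1250) = -253 + 1250 = 997)
Y(p) = -2 + p
I = -51 (I = ((-2 - 4)*(31 - 14))/2 = (-6*17)/2 = (½)*(-102) = -51)
j/I - 1984/431 = 997/(-51) - 1984/431 = 997*(-1/51) - 1984*1/431 = -997/51 - 1984/431 = -530891/21981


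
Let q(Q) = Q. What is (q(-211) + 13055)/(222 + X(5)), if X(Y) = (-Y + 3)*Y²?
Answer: 3211/43 ≈ 74.674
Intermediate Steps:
X(Y) = Y²*(3 - Y) (X(Y) = (3 - Y)*Y² = Y²*(3 - Y))
(q(-211) + 13055)/(222 + X(5)) = (-211 + 13055)/(222 + 5²*(3 - 1*5)) = 12844/(222 + 25*(3 - 5)) = 12844/(222 + 25*(-2)) = 12844/(222 - 50) = 12844/172 = 12844*(1/172) = 3211/43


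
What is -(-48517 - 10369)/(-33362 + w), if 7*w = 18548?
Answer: -206101/107493 ≈ -1.9173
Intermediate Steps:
w = 18548/7 (w = (⅐)*18548 = 18548/7 ≈ 2649.7)
-(-48517 - 10369)/(-33362 + w) = -(-48517 - 10369)/(-33362 + 18548/7) = -(-58886)/(-214986/7) = -(-58886)*(-7)/214986 = -1*206101/107493 = -206101/107493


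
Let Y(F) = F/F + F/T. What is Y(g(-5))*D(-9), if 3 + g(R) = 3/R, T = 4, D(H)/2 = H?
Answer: -9/5 ≈ -1.8000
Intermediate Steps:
D(H) = 2*H
g(R) = -3 + 3/R
Y(F) = 1 + F/4 (Y(F) = F/F + F/4 = 1 + F*(1/4) = 1 + F/4)
Y(g(-5))*D(-9) = (1 + (-3 + 3/(-5))/4)*(2*(-9)) = (1 + (-3 + 3*(-1/5))/4)*(-18) = (1 + (-3 - 3/5)/4)*(-18) = (1 + (1/4)*(-18/5))*(-18) = (1 - 9/10)*(-18) = (1/10)*(-18) = -9/5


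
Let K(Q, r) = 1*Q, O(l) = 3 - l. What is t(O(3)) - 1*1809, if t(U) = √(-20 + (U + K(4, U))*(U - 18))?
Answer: -1809 + 2*I*√23 ≈ -1809.0 + 9.5917*I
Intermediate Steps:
K(Q, r) = Q
t(U) = √(-20 + (-18 + U)*(4 + U)) (t(U) = √(-20 + (U + 4)*(U - 18)) = √(-20 + (4 + U)*(-18 + U)) = √(-20 + (-18 + U)*(4 + U)))
t(O(3)) - 1*1809 = √(-92 + (3 - 1*3)² - 14*(3 - 1*3)) - 1*1809 = √(-92 + (3 - 3)² - 14*(3 - 3)) - 1809 = √(-92 + 0² - 14*0) - 1809 = √(-92 + 0 + 0) - 1809 = √(-92) - 1809 = 2*I*√23 - 1809 = -1809 + 2*I*√23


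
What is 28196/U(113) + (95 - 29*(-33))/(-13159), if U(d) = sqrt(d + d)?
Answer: -1052/13159 + 14098*sqrt(226)/113 ≈ 1875.5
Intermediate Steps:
U(d) = sqrt(2)*sqrt(d) (U(d) = sqrt(2*d) = sqrt(2)*sqrt(d))
28196/U(113) + (95 - 29*(-33))/(-13159) = 28196/((sqrt(2)*sqrt(113))) + (95 - 29*(-33))/(-13159) = 28196/(sqrt(226)) + (95 + 957)*(-1/13159) = 28196*(sqrt(226)/226) + 1052*(-1/13159) = 14098*sqrt(226)/113 - 1052/13159 = -1052/13159 + 14098*sqrt(226)/113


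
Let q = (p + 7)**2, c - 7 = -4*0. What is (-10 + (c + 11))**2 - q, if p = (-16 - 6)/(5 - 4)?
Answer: -161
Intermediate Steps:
p = -22 (p = -22/1 = -22*1 = -22)
c = 7 (c = 7 - 4*0 = 7 + 0 = 7)
q = 225 (q = (-22 + 7)**2 = (-15)**2 = 225)
(-10 + (c + 11))**2 - q = (-10 + (7 + 11))**2 - 1*225 = (-10 + 18)**2 - 225 = 8**2 - 225 = 64 - 225 = -161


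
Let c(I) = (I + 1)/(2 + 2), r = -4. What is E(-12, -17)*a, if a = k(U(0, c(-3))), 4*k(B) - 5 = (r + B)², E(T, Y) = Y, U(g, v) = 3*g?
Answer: -357/4 ≈ -89.250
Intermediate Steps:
c(I) = ¼ + I/4 (c(I) = (1 + I)/4 = (1 + I)*(¼) = ¼ + I/4)
k(B) = 5/4 + (-4 + B)²/4
a = 21/4 (a = 5/4 + (-4 + 3*0)²/4 = 5/4 + (-4 + 0)²/4 = 5/4 + (¼)*(-4)² = 5/4 + (¼)*16 = 5/4 + 4 = 21/4 ≈ 5.2500)
E(-12, -17)*a = -17*21/4 = -357/4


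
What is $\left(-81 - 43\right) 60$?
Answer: $-7440$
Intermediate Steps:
$\left(-81 - 43\right) 60 = \left(-124\right) 60 = -7440$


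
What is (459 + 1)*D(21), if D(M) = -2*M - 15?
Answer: -26220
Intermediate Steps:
D(M) = -15 - 2*M
(459 + 1)*D(21) = (459 + 1)*(-15 - 2*21) = 460*(-15 - 42) = 460*(-57) = -26220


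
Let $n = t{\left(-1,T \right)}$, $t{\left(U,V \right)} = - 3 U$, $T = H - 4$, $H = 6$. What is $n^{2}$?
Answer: $9$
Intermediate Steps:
$T = 2$ ($T = 6 - 4 = 2$)
$n = 3$ ($n = \left(-3\right) \left(-1\right) = 3$)
$n^{2} = 3^{2} = 9$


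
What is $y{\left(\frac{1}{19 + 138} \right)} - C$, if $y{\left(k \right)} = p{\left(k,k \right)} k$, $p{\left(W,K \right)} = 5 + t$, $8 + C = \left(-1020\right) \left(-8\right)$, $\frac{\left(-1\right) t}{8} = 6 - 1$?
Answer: $- \frac{1279899}{157} \approx -8152.2$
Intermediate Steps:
$t = -40$ ($t = - 8 \left(6 - 1\right) = \left(-8\right) 5 = -40$)
$C = 8152$ ($C = -8 - -8160 = -8 + 8160 = 8152$)
$p{\left(W,K \right)} = -35$ ($p{\left(W,K \right)} = 5 - 40 = -35$)
$y{\left(k \right)} = - 35 k$
$y{\left(\frac{1}{19 + 138} \right)} - C = - \frac{35}{19 + 138} - 8152 = - \frac{35}{157} - 8152 = - \frac{1279899}{157}$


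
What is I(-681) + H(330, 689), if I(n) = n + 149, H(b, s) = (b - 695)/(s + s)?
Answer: -733461/1378 ≈ -532.26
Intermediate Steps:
H(b, s) = (-695 + b)/(2*s) (H(b, s) = (-695 + b)/((2*s)) = (-695 + b)*(1/(2*s)) = (-695 + b)/(2*s))
I(n) = 149 + n
I(-681) + H(330, 689) = (149 - 681) + (½)*(-695 + 330)/689 = -532 + (½)*(1/689)*(-365) = -532 - 365/1378 = -733461/1378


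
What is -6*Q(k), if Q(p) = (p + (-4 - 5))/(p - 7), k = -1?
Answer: -15/2 ≈ -7.5000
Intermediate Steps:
Q(p) = (-9 + p)/(-7 + p) (Q(p) = (p - 9)/(-7 + p) = (-9 + p)/(-7 + p))
-6*Q(k) = -6*(-9 - 1)/(-7 - 1) = -6*(-10)/(-8) = -(-3)*(-10)/4 = -6*5/4 = -15/2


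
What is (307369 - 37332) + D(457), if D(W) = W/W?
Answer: 270038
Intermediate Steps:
D(W) = 1
(307369 - 37332) + D(457) = (307369 - 37332) + 1 = 270037 + 1 = 270038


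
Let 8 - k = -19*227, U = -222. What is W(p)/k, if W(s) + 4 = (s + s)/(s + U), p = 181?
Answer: -526/177161 ≈ -0.0029690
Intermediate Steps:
W(s) = -4 + 2*s/(-222 + s) (W(s) = -4 + (s + s)/(s - 222) = -4 + (2*s)/(-222 + s) = -4 + 2*s/(-222 + s))
k = 4321 (k = 8 - (-19)*227 = 8 - 1*(-4313) = 8 + 4313 = 4321)
W(p)/k = (2*(444 - 1*181)/(-222 + 181))/4321 = (2*(444 - 181)/(-41))*(1/4321) = (2*(-1/41)*263)*(1/4321) = -526/41*1/4321 = -526/177161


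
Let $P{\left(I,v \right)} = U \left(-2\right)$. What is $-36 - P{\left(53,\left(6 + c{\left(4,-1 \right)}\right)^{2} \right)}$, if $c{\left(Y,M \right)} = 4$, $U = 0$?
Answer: $-36$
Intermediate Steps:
$P{\left(I,v \right)} = 0$ ($P{\left(I,v \right)} = 0 \left(-2\right) = 0$)
$-36 - P{\left(53,\left(6 + c{\left(4,-1 \right)}\right)^{2} \right)} = -36 - 0 = -36 + 0 = -36$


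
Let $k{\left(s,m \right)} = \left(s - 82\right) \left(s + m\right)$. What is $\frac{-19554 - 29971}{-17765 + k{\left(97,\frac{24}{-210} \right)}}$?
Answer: $\frac{346675}{114182} \approx 3.0362$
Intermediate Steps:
$k{\left(s,m \right)} = \left(-82 + s\right) \left(m + s\right)$
$\frac{-19554 - 29971}{-17765 + k{\left(97,\frac{24}{-210} \right)}} = \frac{-19554 - 29971}{-17765 + \left(97^{2} - 82 \frac{24}{-210} - 7954 + \frac{24}{-210} \cdot 97\right)} = - \frac{49525}{-17765 + \left(9409 - 82 \cdot 24 \left(- \frac{1}{210}\right) - 7954 + 24 \left(- \frac{1}{210}\right) 97\right)} = - \frac{49525}{-17765 - - \frac{10173}{7}} = - \frac{49525}{-17765 + \left(9409 + \frac{328}{35} - 7954 - \frac{388}{35}\right)} = - \frac{49525}{-17765 + \frac{10173}{7}} = - \frac{49525}{- \frac{114182}{7}} = \left(-49525\right) \left(- \frac{7}{114182}\right) = \frac{346675}{114182}$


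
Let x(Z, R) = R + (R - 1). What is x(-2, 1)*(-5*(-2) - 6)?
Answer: 4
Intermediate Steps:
x(Z, R) = -1 + 2*R (x(Z, R) = R + (-1 + R) = -1 + 2*R)
x(-2, 1)*(-5*(-2) - 6) = (-1 + 2*1)*(-5*(-2) - 6) = (-1 + 2)*(10 - 6) = 1*4 = 4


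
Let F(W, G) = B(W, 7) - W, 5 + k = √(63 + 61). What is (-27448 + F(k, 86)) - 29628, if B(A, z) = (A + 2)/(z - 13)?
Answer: -114141/2 - 7*√31/3 ≈ -57084.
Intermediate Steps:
k = -5 + 2*√31 (k = -5 + √(63 + 61) = -5 + √124 = -5 + 2*√31 ≈ 6.1355)
B(A, z) = (2 + A)/(-13 + z)
F(W, G) = -⅓ - 7*W/6 (F(W, G) = (2 + W)/(-13 + 7) - W = (2 + W)/(-6) - W = -(2 + W)/6 - W = (-⅓ - W/6) - W = -⅓ - 7*W/6)
(-27448 + F(k, 86)) - 29628 = (-27448 + (-⅓ - 7*(-5 + 2*√31)/6)) - 29628 = (-27448 + (-⅓ + (35/6 - 7*√31/3))) - 29628 = (-27448 + (11/2 - 7*√31/3)) - 29628 = (-54885/2 - 7*√31/3) - 29628 = -114141/2 - 7*√31/3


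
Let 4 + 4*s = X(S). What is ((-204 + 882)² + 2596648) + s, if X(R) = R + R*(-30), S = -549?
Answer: 12241245/4 ≈ 3.0603e+6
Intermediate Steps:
X(R) = -29*R (X(R) = R - 30*R = -29*R)
s = 15917/4 (s = -1 + (-29*(-549))/4 = -1 + (¼)*15921 = -1 + 15921/4 = 15917/4 ≈ 3979.3)
((-204 + 882)² + 2596648) + s = ((-204 + 882)² + 2596648) + 15917/4 = (678² + 2596648) + 15917/4 = (459684 + 2596648) + 15917/4 = 3056332 + 15917/4 = 12241245/4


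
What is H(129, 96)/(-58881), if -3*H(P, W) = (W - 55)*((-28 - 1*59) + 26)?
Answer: -2501/176643 ≈ -0.014159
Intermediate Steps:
H(P, W) = -3355/3 + 61*W/3 (H(P, W) = -(W - 55)*((-28 - 1*59) + 26)/3 = -(-55 + W)*((-28 - 59) + 26)/3 = -(-55 + W)*(-87 + 26)/3 = -(-55 + W)*(-61)/3 = -(3355 - 61*W)/3 = -3355/3 + 61*W/3)
H(129, 96)/(-58881) = (-3355/3 + (61/3)*96)/(-58881) = (-3355/3 + 1952)*(-1/58881) = (2501/3)*(-1/58881) = -2501/176643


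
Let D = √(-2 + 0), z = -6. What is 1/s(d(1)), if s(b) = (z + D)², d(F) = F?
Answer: (6 - I*√2)⁻² ≈ 0.023546 + 0.011752*I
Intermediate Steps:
D = I*√2 (D = √(-2) = I*√2 ≈ 1.4142*I)
s(b) = (-6 + I*√2)²
1/s(d(1)) = 1/((6 - I*√2)²) = (6 - I*√2)⁻²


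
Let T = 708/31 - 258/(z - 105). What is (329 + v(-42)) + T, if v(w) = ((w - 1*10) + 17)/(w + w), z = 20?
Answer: 11234291/31620 ≈ 355.29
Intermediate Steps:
v(w) = (7 + w)/(2*w) (v(w) = ((w - 10) + 17)/((2*w)) = ((-10 + w) + 17)*(1/(2*w)) = (7 + w)*(1/(2*w)) = (7 + w)/(2*w))
T = 68178/2635 (T = 708/31 - 258/(20 - 105) = 708*(1/31) - 258/(-85) = 708/31 - 258*(-1/85) = 708/31 + 258/85 = 68178/2635 ≈ 25.874)
(329 + v(-42)) + T = (329 + (½)*(7 - 42)/(-42)) + 68178/2635 = (329 + (½)*(-1/42)*(-35)) + 68178/2635 = (329 + 5/12) + 68178/2635 = 3953/12 + 68178/2635 = 11234291/31620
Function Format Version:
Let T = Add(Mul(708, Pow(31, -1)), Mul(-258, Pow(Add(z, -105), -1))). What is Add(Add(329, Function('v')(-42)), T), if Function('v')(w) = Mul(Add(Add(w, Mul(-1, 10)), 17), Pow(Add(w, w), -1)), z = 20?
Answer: Rational(11234291, 31620) ≈ 355.29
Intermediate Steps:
Function('v')(w) = Mul(Rational(1, 2), Pow(w, -1), Add(7, w)) (Function('v')(w) = Mul(Add(Add(w, -10), 17), Pow(Mul(2, w), -1)) = Mul(Add(Add(-10, w), 17), Mul(Rational(1, 2), Pow(w, -1))) = Mul(Add(7, w), Mul(Rational(1, 2), Pow(w, -1))) = Mul(Rational(1, 2), Pow(w, -1), Add(7, w)))
T = Rational(68178, 2635) (T = Add(Mul(708, Pow(31, -1)), Mul(-258, Pow(Add(20, -105), -1))) = Add(Mul(708, Rational(1, 31)), Mul(-258, Pow(-85, -1))) = Add(Rational(708, 31), Mul(-258, Rational(-1, 85))) = Add(Rational(708, 31), Rational(258, 85)) = Rational(68178, 2635) ≈ 25.874)
Add(Add(329, Function('v')(-42)), T) = Add(Add(329, Mul(Rational(1, 2), Pow(-42, -1), Add(7, -42))), Rational(68178, 2635)) = Add(Add(329, Mul(Rational(1, 2), Rational(-1, 42), -35)), Rational(68178, 2635)) = Add(Add(329, Rational(5, 12)), Rational(68178, 2635)) = Add(Rational(3953, 12), Rational(68178, 2635)) = Rational(11234291, 31620)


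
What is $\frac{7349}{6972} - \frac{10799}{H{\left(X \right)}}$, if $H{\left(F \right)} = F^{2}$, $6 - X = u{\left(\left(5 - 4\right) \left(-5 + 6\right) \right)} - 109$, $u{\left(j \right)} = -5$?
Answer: $\frac{2544581}{8366400} \approx 0.30414$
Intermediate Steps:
$X = 120$ ($X = 6 - \left(-5 - 109\right) = 6 - -114 = 6 + 114 = 120$)
$\frac{7349}{6972} - \frac{10799}{H{\left(X \right)}} = \frac{7349}{6972} - \frac{10799}{120^{2}} = 7349 \cdot \frac{1}{6972} - \frac{10799}{14400} = \frac{7349}{6972} - \frac{10799}{14400} = \frac{2544581}{8366400}$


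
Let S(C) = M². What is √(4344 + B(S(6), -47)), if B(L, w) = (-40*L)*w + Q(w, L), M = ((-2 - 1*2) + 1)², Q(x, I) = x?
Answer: √156577 ≈ 395.70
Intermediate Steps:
M = 9 (M = ((-2 - 2) + 1)² = (-4 + 1)² = (-3)² = 9)
S(C) = 81 (S(C) = 9² = 81)
B(L, w) = w - 40*L*w (B(L, w) = (-40*L)*w + w = -40*L*w + w = w - 40*L*w)
√(4344 + B(S(6), -47)) = √(4344 - 47*(1 - 40*81)) = √(4344 - 47*(1 - 3240)) = √(4344 - 47*(-3239)) = √(4344 + 152233) = √156577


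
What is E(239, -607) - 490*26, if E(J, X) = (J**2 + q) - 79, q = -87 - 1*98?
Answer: 44117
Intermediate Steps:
q = -185 (q = -87 - 98 = -185)
E(J, X) = -264 + J**2 (E(J, X) = (J**2 - 185) - 79 = (-185 + J**2) - 79 = -264 + J**2)
E(239, -607) - 490*26 = (-264 + 239**2) - 490*26 = (-264 + 57121) - 1*12740 = 56857 - 12740 = 44117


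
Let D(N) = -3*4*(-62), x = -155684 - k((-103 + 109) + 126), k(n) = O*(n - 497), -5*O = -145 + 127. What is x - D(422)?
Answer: -155114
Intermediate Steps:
O = 18/5 (O = -(-145 + 127)/5 = -⅕*(-18) = 18/5 ≈ 3.6000)
k(n) = -8946/5 + 18*n/5 (k(n) = 18*(n - 497)/5 = 18*(-497 + n)/5 = -8946/5 + 18*n/5)
x = -154370 (x = -155684 - (-8946/5 + 18*((-103 + 109) + 126)/5) = -155684 - (-8946/5 + 18*(6 + 126)/5) = -155684 - (-8946/5 + (18/5)*132) = -155684 - (-8946/5 + 2376/5) = -155684 - 1*(-1314) = -155684 + 1314 = -154370)
D(N) = 744 (D(N) = -12*(-62) = 744)
x - D(422) = -154370 - 1*744 = -154370 - 744 = -155114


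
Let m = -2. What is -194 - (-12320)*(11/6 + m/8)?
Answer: 57938/3 ≈ 19313.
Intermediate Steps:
-194 - (-12320)*(11/6 + m/8) = -194 - (-12320)*(11/6 - 2/8) = -194 - (-12320)*(11*(⅙) - 2*⅛) = -194 - (-12320)*(11/6 - ¼) = -194 - (-12320)*19/12 = -194 - 1540*(-38/3) = -194 + 58520/3 = 57938/3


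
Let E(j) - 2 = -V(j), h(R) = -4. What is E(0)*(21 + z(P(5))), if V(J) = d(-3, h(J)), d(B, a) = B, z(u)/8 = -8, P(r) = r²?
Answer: -215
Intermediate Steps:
z(u) = -64 (z(u) = 8*(-8) = -64)
V(J) = -3
E(j) = 5 (E(j) = 2 - 1*(-3) = 2 + 3 = 5)
E(0)*(21 + z(P(5))) = 5*(21 - 64) = 5*(-43) = -215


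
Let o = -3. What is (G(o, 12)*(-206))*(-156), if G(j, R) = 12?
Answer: 385632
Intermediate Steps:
(G(o, 12)*(-206))*(-156) = (12*(-206))*(-156) = -2472*(-156) = 385632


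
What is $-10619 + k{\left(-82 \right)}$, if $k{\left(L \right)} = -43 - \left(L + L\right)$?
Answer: $-10498$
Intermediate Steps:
$k{\left(L \right)} = -43 - 2 L$
$-10619 + k{\left(-82 \right)} = -10619 - -121 = -10619 + \left(-43 + 164\right) = -10619 + 121 = -10498$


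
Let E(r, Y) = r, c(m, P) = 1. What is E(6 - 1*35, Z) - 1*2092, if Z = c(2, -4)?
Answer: -2121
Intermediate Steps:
Z = 1
E(6 - 1*35, Z) - 1*2092 = (6 - 1*35) - 1*2092 = (6 - 35) - 2092 = -29 - 2092 = -2121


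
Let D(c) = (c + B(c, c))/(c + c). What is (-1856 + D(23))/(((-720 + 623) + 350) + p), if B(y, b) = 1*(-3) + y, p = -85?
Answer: -85333/7728 ≈ -11.042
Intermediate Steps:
B(y, b) = -3 + y
D(c) = (-3 + 2*c)/(2*c) (D(c) = (c + (-3 + c))/(c + c) = (-3 + 2*c)/((2*c)) = (-3 + 2*c)*(1/(2*c)) = (-3 + 2*c)/(2*c))
(-1856 + D(23))/(((-720 + 623) + 350) + p) = (-1856 + (-3/2 + 23)/23)/(((-720 + 623) + 350) - 85) = (-1856 + (1/23)*(43/2))/((-97 + 350) - 85) = (-1856 + 43/46)/(253 - 85) = -85333/46/168 = -85333/46*1/168 = -85333/7728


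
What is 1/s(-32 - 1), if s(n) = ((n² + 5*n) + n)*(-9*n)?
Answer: 1/264627 ≈ 3.7789e-6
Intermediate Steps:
s(n) = -9*n*(n² + 6*n) (s(n) = (n² + 6*n)*(-9*n) = -9*n*(n² + 6*n))
1/s(-32 - 1) = 1/(9*(-32 - 1)²*(-6 - (-32 - 1))) = 1/(9*(-33)²*(-6 - 1*(-33))) = 1/(9*1089*(-6 + 33)) = 1/(9*1089*27) = 1/264627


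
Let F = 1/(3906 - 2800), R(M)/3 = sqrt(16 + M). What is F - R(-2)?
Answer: 1/1106 - 3*sqrt(14) ≈ -11.224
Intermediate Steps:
R(M) = 3*sqrt(16 + M)
F = 1/1106 ≈ 0.00090416
F - R(-2) = 1/1106 - 3*sqrt(16 - 2) = 1/1106 - 3*sqrt(14)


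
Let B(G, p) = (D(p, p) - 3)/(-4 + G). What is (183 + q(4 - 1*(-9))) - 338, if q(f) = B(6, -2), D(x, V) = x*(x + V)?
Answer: -305/2 ≈ -152.50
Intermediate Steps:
D(x, V) = x*(V + x)
B(G, p) = (-3 + 2*p²)/(-4 + G) (B(G, p) = (p*(p + p) - 3)/(-4 + G) = (p*(2*p) - 3)/(-4 + G) = (2*p² - 3)/(-4 + G) = (-3 + 2*p²)/(-4 + G))
q(f) = 5/2 (q(f) = (-3 + 2*(-2)²)/(-4 + 6) = (-3 + 2*4)/2 = (-3 + 8)/2 = (½)*5 = 5/2)
(183 + q(4 - 1*(-9))) - 338 = (183 + 5/2) - 338 = 371/2 - 338 = -305/2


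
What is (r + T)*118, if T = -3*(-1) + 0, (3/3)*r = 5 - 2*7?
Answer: -708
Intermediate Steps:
r = -9 (r = 5 - 2*7 = 5 - 14 = -9)
T = 3 (T = 3 + 0 = 3)
(r + T)*118 = (-9 + 3)*118 = -6*118 = -708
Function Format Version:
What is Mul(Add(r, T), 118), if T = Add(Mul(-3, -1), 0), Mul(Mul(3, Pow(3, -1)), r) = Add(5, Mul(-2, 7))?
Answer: -708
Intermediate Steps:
r = -9 (r = Add(5, Mul(-2, 7)) = Add(5, -14) = -9)
T = 3 (T = Add(3, 0) = 3)
Mul(Add(r, T), 118) = Mul(Add(-9, 3), 118) = Mul(-6, 118) = -708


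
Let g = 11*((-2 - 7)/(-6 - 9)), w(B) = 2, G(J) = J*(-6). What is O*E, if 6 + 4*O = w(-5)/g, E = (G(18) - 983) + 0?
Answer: 51277/33 ≈ 1553.8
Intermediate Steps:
G(J) = -6*J
g = 33/5 (g = 11*(-9/(-15)) = 11*(-9*(-1/15)) = 11*(3/5) = 33/5 ≈ 6.6000)
E = -1091 (E = (-6*18 - 983) + 0 = (-108 - 983) + 0 = -1091 + 0 = -1091)
O = -47/33 (O = -3/2 + (2/(33/5))/4 = -3/2 + (2*(5/33))/4 = -3/2 + (1/4)*(10/33) = -3/2 + 5/66 = -47/33 ≈ -1.4242)
O*E = -47/33*(-1091) = 51277/33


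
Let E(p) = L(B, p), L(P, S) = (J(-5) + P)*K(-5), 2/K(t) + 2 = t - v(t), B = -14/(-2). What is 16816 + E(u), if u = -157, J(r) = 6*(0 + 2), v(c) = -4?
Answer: 50410/3 ≈ 16803.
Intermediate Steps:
B = 7 (B = -14*(-1/2) = 7)
J(r) = 12 (J(r) = 6*2 = 12)
K(t) = 2/(2 + t) (K(t) = 2/(-2 + (t - 1*(-4))) = 2/(-2 + (t + 4)) = 2/(-2 + (4 + t)) = 2/(2 + t))
L(P, S) = -8 - 2*P/3 (L(P, S) = (12 + P)*(2/(2 - 5)) = (12 + P)*(2/(-3)) = (12 + P)*(2*(-1/3)) = (12 + P)*(-2/3) = -8 - 2*P/3)
E(p) = -38/3 (E(p) = -8 - 2/3*7 = -8 - 14/3 = -38/3)
16816 + E(u) = 16816 - 38/3 = 50410/3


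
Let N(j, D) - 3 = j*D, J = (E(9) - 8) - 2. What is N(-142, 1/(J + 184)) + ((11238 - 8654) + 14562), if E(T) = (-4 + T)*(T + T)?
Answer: 2263597/132 ≈ 17148.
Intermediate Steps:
E(T) = 2*T*(-4 + T) (E(T) = (-4 + T)*(2*T) = 2*T*(-4 + T))
J = 80 (J = (2*9*(-4 + 9) - 8) - 2 = (2*9*5 - 8) - 2 = (90 - 8) - 2 = 82 - 2 = 80)
N(j, D) = 3 + D*j (N(j, D) = 3 + j*D = 3 + D*j)
N(-142, 1/(J + 184)) + ((11238 - 8654) + 14562) = (3 - 142/(80 + 184)) + ((11238 - 8654) + 14562) = (3 - 142/264) + (2584 + 14562) = (3 + (1/264)*(-142)) + 17146 = (3 - 71/132) + 17146 = 325/132 + 17146 = 2263597/132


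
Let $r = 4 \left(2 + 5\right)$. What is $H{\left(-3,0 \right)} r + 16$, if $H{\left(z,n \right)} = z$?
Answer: $-68$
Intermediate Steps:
$r = 28$ ($r = 4 \cdot 7 = 28$)
$H{\left(-3,0 \right)} r + 16 = \left(-3\right) 28 + 16 = -84 + 16 = -68$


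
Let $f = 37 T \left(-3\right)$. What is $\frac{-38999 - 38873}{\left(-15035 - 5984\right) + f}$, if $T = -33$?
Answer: $\frac{19468}{4339} \approx 4.4867$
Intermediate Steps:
$f = 3663$ ($f = 37 \left(-33\right) \left(-3\right) = \left(-1221\right) \left(-3\right) = 3663$)
$\frac{-38999 - 38873}{\left(-15035 - 5984\right) + f} = \frac{-38999 - 38873}{\left(-15035 - 5984\right) + 3663} = - \frac{77872}{\left(-15035 - 5984\right) + 3663} = - \frac{77872}{-21019 + 3663} = - \frac{77872}{-17356} = \left(-77872\right) \left(- \frac{1}{17356}\right) = \frac{19468}{4339}$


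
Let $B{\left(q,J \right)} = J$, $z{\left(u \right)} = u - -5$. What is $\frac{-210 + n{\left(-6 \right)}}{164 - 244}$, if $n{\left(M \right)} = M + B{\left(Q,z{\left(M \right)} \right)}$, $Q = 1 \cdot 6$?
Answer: $\frac{217}{80} \approx 2.7125$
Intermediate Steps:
$z{\left(u \right)} = 5 + u$ ($z{\left(u \right)} = u + 5 = 5 + u$)
$Q = 6$
$n{\left(M \right)} = 5 + 2 M$ ($n{\left(M \right)} = M + \left(5 + M\right) = 5 + 2 M$)
$\frac{-210 + n{\left(-6 \right)}}{164 - 244} = \frac{-210 + \left(5 + 2 \left(-6\right)\right)}{164 - 244} = \frac{-210 + \left(5 - 12\right)}{-80} = \left(-210 - 7\right) \left(- \frac{1}{80}\right) = \left(-217\right) \left(- \frac{1}{80}\right) = \frac{217}{80}$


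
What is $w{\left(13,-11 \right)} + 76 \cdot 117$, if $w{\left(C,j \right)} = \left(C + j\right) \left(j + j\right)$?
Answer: $8848$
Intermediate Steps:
$w{\left(C,j \right)} = 2 j \left(C + j\right)$ ($w{\left(C,j \right)} = \left(C + j\right) 2 j = 2 j \left(C + j\right)$)
$w{\left(13,-11 \right)} + 76 \cdot 117 = 2 \left(-11\right) \left(13 - 11\right) + 76 \cdot 117 = 2 \left(-11\right) 2 + 8892 = -44 + 8892 = 8848$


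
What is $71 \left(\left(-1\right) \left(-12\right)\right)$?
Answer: $852$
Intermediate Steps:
$71 \left(\left(-1\right) \left(-12\right)\right) = 71 \cdot 12 = 852$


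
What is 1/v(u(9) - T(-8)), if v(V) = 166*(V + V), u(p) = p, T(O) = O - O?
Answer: 1/2988 ≈ 0.00033467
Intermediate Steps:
T(O) = 0
v(V) = 332*V (v(V) = 166*(2*V) = 332*V)
1/v(u(9) - T(-8)) = 1/(332*(9 - 1*0)) = 1/(332*(9 + 0)) = 1/(332*9) = 1/2988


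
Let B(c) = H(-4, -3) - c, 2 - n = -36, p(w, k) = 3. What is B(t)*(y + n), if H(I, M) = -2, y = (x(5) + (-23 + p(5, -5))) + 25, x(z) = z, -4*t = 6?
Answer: -24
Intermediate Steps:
t = -3/2 (t = -¼*6 = -3/2 ≈ -1.5000)
y = 10 (y = (5 + (-23 + 3)) + 25 = (5 - 20) + 25 = -15 + 25 = 10)
n = 38 (n = 2 - 1*(-36) = 2 + 36 = 38)
B(c) = -2 - c
B(t)*(y + n) = (-2 - 1*(-3/2))*(10 + 38) = (-2 + 3/2)*48 = -½*48 = -24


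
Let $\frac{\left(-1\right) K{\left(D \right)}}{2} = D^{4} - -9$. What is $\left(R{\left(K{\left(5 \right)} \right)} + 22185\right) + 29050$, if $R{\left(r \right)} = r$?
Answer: $49967$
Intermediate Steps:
$K{\left(D \right)} = -18 - 2 D^{4}$ ($K{\left(D \right)} = - 2 \left(D^{4} - -9\right) = - 2 \left(D^{4} + 9\right) = - 2 \left(9 + D^{4}\right) = -18 - 2 D^{4}$)
$\left(R{\left(K{\left(5 \right)} \right)} + 22185\right) + 29050 = \left(\left(-18 - 2 \cdot 5^{4}\right) + 22185\right) + 29050 = \left(\left(-18 - 1250\right) + 22185\right) + 29050 = \left(-1268 + 22185\right) + 29050 = 20917 + 29050 = 49967$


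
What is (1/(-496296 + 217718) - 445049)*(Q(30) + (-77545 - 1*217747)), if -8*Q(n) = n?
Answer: 146444084538902109/1114312 ≈ 1.3142e+11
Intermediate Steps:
Q(n) = -n/8
(1/(-496296 + 217718) - 445049)*(Q(30) + (-77545 - 1*217747)) = (1/(-496296 + 217718) - 445049)*(-1/8*30 + (-77545 - 1*217747)) = (1/(-278578) - 445049)*(-15/4 + (-77545 - 217747)) = (-1/278578 - 445049)*(-15/4 - 295292) = -123980860323/278578*(-1181183/4) = 146444084538902109/1114312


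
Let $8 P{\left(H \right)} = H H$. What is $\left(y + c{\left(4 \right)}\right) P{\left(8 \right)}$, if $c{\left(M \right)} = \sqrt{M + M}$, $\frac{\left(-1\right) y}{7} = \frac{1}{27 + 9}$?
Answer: $- \frac{14}{9} + 16 \sqrt{2} \approx 21.072$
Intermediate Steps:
$y = - \frac{7}{36}$ ($y = - \frac{7}{27 + 9} = - \frac{7}{36} \approx -0.19444$)
$P{\left(H \right)} = \frac{H^{2}}{8}$ ($P{\left(H \right)} = \frac{H H}{8} = \frac{H^{2}}{8}$)
$c{\left(M \right)} = \sqrt{2} \sqrt{M}$ ($c{\left(M \right)} = \sqrt{2 M} = \sqrt{2} \sqrt{M}$)
$\left(y + c{\left(4 \right)}\right) P{\left(8 \right)} = \left(- \frac{7}{36} + \sqrt{2} \sqrt{4}\right) \frac{8^{2}}{8} = \left(- \frac{7}{36} + \sqrt{2} \cdot 2\right) \frac{1}{8} \cdot 64 = \left(- \frac{7}{36} + 2 \sqrt{2}\right) 8 = - \frac{14}{9} + 16 \sqrt{2}$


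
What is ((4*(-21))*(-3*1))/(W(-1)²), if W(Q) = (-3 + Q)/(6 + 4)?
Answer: 1575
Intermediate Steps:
W(Q) = -3/10 + Q/10 (W(Q) = (-3 + Q)/10 = (-3 + Q)*(⅒) = -3/10 + Q/10)
((4*(-21))*(-3*1))/(W(-1)²) = ((4*(-21))*(-3*1))/((-3/10 + (⅒)*(-1))²) = (-84*(-3))/((-3/10 - ⅒)²) = 252/((-⅖)²) = 252/(4/25) = 252*(25/4) = 1575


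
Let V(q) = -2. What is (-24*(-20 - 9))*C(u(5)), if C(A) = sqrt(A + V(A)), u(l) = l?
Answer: 696*sqrt(3) ≈ 1205.5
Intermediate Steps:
C(A) = sqrt(-2 + A) (C(A) = sqrt(A - 2) = sqrt(-2 + A))
(-24*(-20 - 9))*C(u(5)) = (-24*(-20 - 9))*sqrt(-2 + 5) = (-24*(-29))*sqrt(3) = 696*sqrt(3)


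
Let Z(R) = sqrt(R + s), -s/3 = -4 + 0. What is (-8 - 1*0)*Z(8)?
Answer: -16*sqrt(5) ≈ -35.777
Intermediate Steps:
s = 12 (s = -3*(-4 + 0) = -3*(-4) = 12)
Z(R) = sqrt(12 + R) (Z(R) = sqrt(R + 12) = sqrt(12 + R))
(-8 - 1*0)*Z(8) = (-8 - 1*0)*sqrt(12 + 8) = (-8 + 0)*sqrt(20) = -16*sqrt(5)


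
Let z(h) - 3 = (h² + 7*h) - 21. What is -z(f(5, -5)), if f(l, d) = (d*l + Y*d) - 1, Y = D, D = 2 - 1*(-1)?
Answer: -1376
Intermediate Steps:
D = 3 (D = 2 + 1 = 3)
Y = 3
f(l, d) = -1 + 3*d + d*l (f(l, d) = (d*l + 3*d) - 1 = (3*d + d*l) - 1 = -1 + 3*d + d*l)
z(h) = -18 + h² + 7*h (z(h) = 3 + ((h² + 7*h) - 21) = 3 + (-21 + h² + 7*h) = -18 + h² + 7*h)
-z(f(5, -5)) = -(-18 + (-1 + 3*(-5) - 5*5)² + 7*(-1 + 3*(-5) - 5*5)) = -(-18 + (-1 - 15 - 25)² + 7*(-1 - 15 - 25)) = -(-18 + (-41)² + 7*(-41)) = -(-18 + 1681 - 287) = -1*1376 = -1376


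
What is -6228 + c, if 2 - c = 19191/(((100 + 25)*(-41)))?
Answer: -31889059/5125 ≈ -6222.3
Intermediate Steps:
c = 29441/5125 (c = 2 - 19191/((100 + 25)*(-41)) = 2 - 19191/(125*(-41)) = 2 - 19191/(-5125) = 2 - 19191*(-1)/5125 = 2 - 1*(-19191/5125) = 2 + 19191/5125 = 29441/5125 ≈ 5.7446)
-6228 + c = -6228 + 29441/5125 = -31889059/5125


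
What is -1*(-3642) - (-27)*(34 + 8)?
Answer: 4776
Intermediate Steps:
-1*(-3642) - (-27)*(34 + 8) = 3642 - (-27)*42 = 3642 - 1*(-1134) = 3642 + 1134 = 4776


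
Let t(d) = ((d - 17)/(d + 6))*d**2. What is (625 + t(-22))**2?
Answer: 52113961/16 ≈ 3.2571e+6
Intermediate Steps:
t(d) = d**2*(-17 + d)/(6 + d) (t(d) = ((-17 + d)/(6 + d))*d**2 = d**2*(-17 + d)/(6 + d))
(625 + t(-22))**2 = (625 + (-22)**2*(-17 - 22)/(6 - 22))**2 = (625 + 484*(-39)/(-16))**2 = (625 + 484*(-1/16)*(-39))**2 = (625 + 4719/4)**2 = (7219/4)**2 = 52113961/16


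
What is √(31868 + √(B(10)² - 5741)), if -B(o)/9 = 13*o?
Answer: √(31868 + √1363159) ≈ 181.76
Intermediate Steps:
B(o) = -117*o
√(31868 + √(B(10)² - 5741)) = √(31868 + √((-117*10)² - 5741)) = √(31868 + √((-1170)² - 5741)) = √(31868 + √(1368900 - 5741)) = √(31868 + √1363159)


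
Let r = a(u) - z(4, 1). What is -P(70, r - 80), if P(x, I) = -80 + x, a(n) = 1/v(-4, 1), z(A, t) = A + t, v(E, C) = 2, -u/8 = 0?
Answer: 10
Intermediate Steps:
u = 0 (u = -8*0 = 0)
a(n) = ½ (a(n) = 1/2 = ½)
r = -9/2 (r = ½ - (4 + 1) = ½ - 1*5 = ½ - 5 = -9/2 ≈ -4.5000)
-P(70, r - 80) = -(-80 + 70) = -1*(-10) = 10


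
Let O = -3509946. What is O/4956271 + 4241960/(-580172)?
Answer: -5765168930468/718872414653 ≈ -8.0197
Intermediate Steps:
O/4956271 + 4241960/(-580172) = -3509946/4956271 + 4241960/(-580172) = -3509946*1/4956271 + 4241960*(-1/580172) = -3509946/4956271 - 1060490/145043 = -5765168930468/718872414653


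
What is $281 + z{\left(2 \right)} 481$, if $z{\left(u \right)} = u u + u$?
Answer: $3167$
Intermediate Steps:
$z{\left(u \right)} = u + u^{2}$ ($z{\left(u \right)} = u^{2} + u = u + u^{2}$)
$281 + z{\left(2 \right)} 481 = 281 + 2 \left(1 + 2\right) 481 = 281 + 2 \cdot 3 \cdot 481 = 281 + 6 \cdot 481 = 281 + 2886 = 3167$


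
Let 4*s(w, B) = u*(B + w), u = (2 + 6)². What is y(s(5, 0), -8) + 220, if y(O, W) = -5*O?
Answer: -180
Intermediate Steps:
u = 64 (u = 8² = 64)
s(w, B) = 16*B + 16*w (s(w, B) = (64*(B + w))/4 = (64*B + 64*w)/4 = 16*B + 16*w)
y(s(5, 0), -8) + 220 = -5*(16*0 + 16*5) + 220 = -5*(0 + 80) + 220 = -5*80 + 220 = -400 + 220 = -180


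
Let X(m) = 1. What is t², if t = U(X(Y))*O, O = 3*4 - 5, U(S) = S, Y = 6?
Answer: 49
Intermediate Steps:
O = 7 (O = 12 - 5 = 7)
t = 7 (t = 1*7 = 7)
t² = 7² = 49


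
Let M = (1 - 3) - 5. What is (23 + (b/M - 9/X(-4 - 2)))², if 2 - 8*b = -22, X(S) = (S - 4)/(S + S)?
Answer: 169744/1225 ≈ 138.57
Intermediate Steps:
X(S) = (-4 + S)/(2*S) (X(S) = (-4 + S)/((2*S)) = (-4 + S)*(1/(2*S)) = (-4 + S)/(2*S))
b = 3 (b = ¼ - ⅛*(-22) = ¼ + 11/4 = 3)
M = -7 (M = -2 - 5 = -7)
(23 + (b/M - 9/X(-4 - 2)))² = (23 + (3/(-7) - 9*2*(-4 - 2)/(-4 + (-4 - 2))))² = (23 + (3*(-⅐) - 9*(-12/(-4 - 6))))² = (23 + (-3/7 - 9/((½)*(-⅙)*(-10))))² = (23 + (-3/7 - 9/⅚))² = (23 + (-3/7 - 9*6/5))² = (23 + (-3/7 - 54/5))² = (23 - 393/35)² = (412/35)² = 169744/1225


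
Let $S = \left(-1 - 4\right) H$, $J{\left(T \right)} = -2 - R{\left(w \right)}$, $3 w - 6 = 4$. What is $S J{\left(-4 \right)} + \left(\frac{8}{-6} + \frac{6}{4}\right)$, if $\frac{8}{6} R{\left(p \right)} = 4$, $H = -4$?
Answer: $- \frac{599}{6} \approx -99.833$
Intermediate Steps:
$w = \frac{10}{3}$ ($w = 2 + \frac{1}{3} \cdot 4 = 2 + \frac{4}{3} = \frac{10}{3} \approx 3.3333$)
$R{\left(p \right)} = 3$ ($R{\left(p \right)} = \frac{3}{4} \cdot 4 = 3$)
$J{\left(T \right)} = -5$ ($J{\left(T \right)} = -2 - 3 = -5$)
$S = 20$ ($S = \left(-1 - 4\right) \left(-4\right) = \left(-5\right) \left(-4\right) = 20$)
$S J{\left(-4 \right)} + \left(\frac{8}{-6} + \frac{6}{4}\right) = 20 \left(-5\right) + \left(\frac{8}{-6} + \frac{6}{4}\right) = -100 + \left(8 \left(- \frac{1}{6}\right) + 6 \cdot \frac{1}{4}\right) = -100 + \left(- \frac{4}{3} + \frac{3}{2}\right) = -100 + \frac{1}{6} = - \frac{599}{6}$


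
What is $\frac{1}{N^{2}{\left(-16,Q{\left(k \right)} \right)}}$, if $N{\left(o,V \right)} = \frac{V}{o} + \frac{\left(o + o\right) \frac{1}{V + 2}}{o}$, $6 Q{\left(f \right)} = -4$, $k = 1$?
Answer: $\frac{576}{1369} \approx 0.42074$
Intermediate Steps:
$Q{\left(f \right)} = - \frac{2}{3}$ ($Q{\left(f \right)} = \frac{1}{6} \left(-4\right) = - \frac{2}{3}$)
$N{\left(o,V \right)} = \frac{2}{2 + V} + \frac{V}{o}$ ($N{\left(o,V \right)} = \frac{V}{o} + \frac{2 o \frac{1}{2 + V}}{o} = \frac{V}{o} + \frac{2}{2 + V} = \frac{2}{2 + V} + \frac{V}{o}$)
$\frac{1}{N^{2}{\left(-16,Q{\left(k \right)} \right)}} = \frac{1}{\left(\frac{\left(- \frac{2}{3}\right)^{2} + 2 \left(- \frac{2}{3}\right) + 2 \left(-16\right)}{\left(-16\right) \left(2 - \frac{2}{3}\right)}\right)^{2}} = \frac{1}{\left(- \frac{\frac{4}{9} - \frac{4}{3} - 32}{16 \cdot \frac{4}{3}}\right)^{2}} = \frac{1}{\left(\left(- \frac{1}{16}\right) \frac{3}{4} \left(- \frac{296}{9}\right)\right)^{2}} = \frac{1}{\left(\frac{37}{24}\right)^{2}} = \frac{1}{\frac{1369}{576}} = \frac{576}{1369}$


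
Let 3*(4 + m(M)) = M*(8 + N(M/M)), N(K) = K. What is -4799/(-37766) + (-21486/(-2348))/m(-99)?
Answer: 322530422/3336380621 ≈ 0.096671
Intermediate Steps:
m(M) = -4 + 3*M (m(M) = -4 + (M*(8 + M/M))/3 = -4 + (M*(8 + 1))/3 = -4 + (M*9)/3 = -4 + (9*M)/3 = -4 + 3*M)
-4799/(-37766) + (-21486/(-2348))/m(-99) = -4799/(-37766) + (-21486/(-2348))/(-4 + 3*(-99)) = -4799*(-1/37766) + (-21486*(-1/2348))/(-4 - 297) = 4799/37766 + (10743/1174)/(-301) = 4799/37766 + (10743/1174)*(-1/301) = 4799/37766 - 10743/353374 = 322530422/3336380621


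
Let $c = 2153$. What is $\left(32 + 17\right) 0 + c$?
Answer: $2153$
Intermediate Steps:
$\left(32 + 17\right) 0 + c = \left(32 + 17\right) 0 + 2153 = 49 \cdot 0 + 2153 = 0 + 2153 = 2153$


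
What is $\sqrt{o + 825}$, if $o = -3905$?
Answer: $2 i \sqrt{770} \approx 55.498 i$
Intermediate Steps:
$\sqrt{o + 825} = \sqrt{-3905 + 825} = \sqrt{-3080} = 2 i \sqrt{770}$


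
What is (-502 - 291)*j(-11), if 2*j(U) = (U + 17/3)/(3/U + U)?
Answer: -17446/93 ≈ -187.59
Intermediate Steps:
j(U) = (17/3 + U)/(2*(U + 3/U)) (j(U) = ((U + 17/3)/(3/U + U))/2 = ((U + 17*(⅓))/(U + 3/U))/2 = ((U + 17/3)/(U + 3/U))/2 = ((17/3 + U)/(U + 3/U))/2 = (17/3 + U)/(2*(U + 3/U)))
(-502 - 291)*j(-11) = (-502 - 291)*((⅙)*(-11)*(17 + 3*(-11))/(3 + (-11)²)) = -793*(-11)*(17 - 33)/(6*(3 + 121)) = -793*(-11)*(-16)/(6*124) = -793*22/93 = -17446/93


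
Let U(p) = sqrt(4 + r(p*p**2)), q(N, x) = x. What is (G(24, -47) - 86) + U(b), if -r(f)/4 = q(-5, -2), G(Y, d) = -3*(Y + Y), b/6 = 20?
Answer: -230 + 2*sqrt(3) ≈ -226.54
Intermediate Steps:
b = 120 (b = 6*20 = 120)
G(Y, d) = -6*Y
r(f) = 8 (r(f) = -4*(-2) = 8)
U(p) = 2*sqrt(3) (U(p) = sqrt(4 + 8) = sqrt(12) = 2*sqrt(3))
(G(24, -47) - 86) + U(b) = (-6*24 - 86) + 2*sqrt(3) = (-144 - 86) + 2*sqrt(3) = -230 + 2*sqrt(3)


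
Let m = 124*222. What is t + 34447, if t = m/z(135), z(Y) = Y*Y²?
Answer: 28250855051/820125 ≈ 34447.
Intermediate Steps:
z(Y) = Y³
m = 27528
t = 9176/820125 (t = 27528/(135³) = 27528/2460375 = 27528*(1/2460375) = 9176/820125 ≈ 0.011189)
t + 34447 = 9176/820125 + 34447 = 28250855051/820125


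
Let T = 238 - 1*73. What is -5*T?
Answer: -825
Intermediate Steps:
T = 165 (T = 238 - 73 = 165)
-5*T = -5*165 = -825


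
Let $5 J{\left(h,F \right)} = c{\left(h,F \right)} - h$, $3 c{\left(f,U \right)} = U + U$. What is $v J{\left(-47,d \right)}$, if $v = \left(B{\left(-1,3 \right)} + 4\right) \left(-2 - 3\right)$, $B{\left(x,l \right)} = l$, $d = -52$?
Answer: $- \frac{259}{3} \approx -86.333$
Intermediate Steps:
$v = -35$ ($v = \left(3 + 4\right) \left(-2 - 3\right) = 7 \left(-5\right) = -35$)
$c{\left(f,U \right)} = \frac{2 U}{3}$ ($c{\left(f,U \right)} = \frac{U + U}{3} = \frac{2 U}{3}$)
$J{\left(h,F \right)} = - \frac{h}{5} + \frac{2 F}{15}$ ($J{\left(h,F \right)} = \frac{\frac{2 F}{3} - h}{5} = \frac{- h + \frac{2 F}{3}}{5} = - \frac{h}{5} + \frac{2 F}{15}$)
$v J{\left(-47,d \right)} = - 35 \left(\left(- \frac{1}{5}\right) \left(-47\right) + \frac{2}{15} \left(-52\right)\right) = - 35 \left(\frac{47}{5} - \frac{104}{15}\right) = \left(-35\right) \frac{37}{15} = - \frac{259}{3}$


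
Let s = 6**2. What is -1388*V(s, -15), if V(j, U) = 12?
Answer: -16656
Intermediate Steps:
s = 36
-1388*V(s, -15) = -1388*12 = -16656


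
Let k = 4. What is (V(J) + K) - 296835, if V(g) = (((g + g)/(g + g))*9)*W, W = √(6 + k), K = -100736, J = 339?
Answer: -397571 + 9*√10 ≈ -3.9754e+5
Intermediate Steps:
W = √10 (W = √(6 + 4) = √10 ≈ 3.1623)
V(g) = 9*√10 (V(g) = (((g + g)/(g + g))*9)*√10 = (((2*g)/((2*g)))*9)*√10 = (((2*g)*(1/(2*g)))*9)*√10 = (1*9)*√10 = 9*√10)
(V(J) + K) - 296835 = (9*√10 - 100736) - 296835 = (-100736 + 9*√10) - 296835 = -397571 + 9*√10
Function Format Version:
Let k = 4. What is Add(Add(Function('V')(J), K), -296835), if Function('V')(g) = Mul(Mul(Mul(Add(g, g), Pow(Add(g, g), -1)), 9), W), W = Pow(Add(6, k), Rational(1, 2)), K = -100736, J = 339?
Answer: Add(-397571, Mul(9, Pow(10, Rational(1, 2)))) ≈ -3.9754e+5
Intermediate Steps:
W = Pow(10, Rational(1, 2)) (W = Pow(Add(6, 4), Rational(1, 2)) = Pow(10, Rational(1, 2)) ≈ 3.1623)
Function('V')(g) = Mul(9, Pow(10, Rational(1, 2))) (Function('V')(g) = Mul(Mul(Mul(Add(g, g), Pow(Add(g, g), -1)), 9), Pow(10, Rational(1, 2))) = Mul(Mul(Mul(Mul(2, g), Pow(Mul(2, g), -1)), 9), Pow(10, Rational(1, 2))) = Mul(Mul(Mul(Mul(2, g), Mul(Rational(1, 2), Pow(g, -1))), 9), Pow(10, Rational(1, 2))) = Mul(Mul(1, 9), Pow(10, Rational(1, 2))) = Mul(9, Pow(10, Rational(1, 2))))
Add(Add(Function('V')(J), K), -296835) = Add(Add(Mul(9, Pow(10, Rational(1, 2))), -100736), -296835) = Add(Add(-100736, Mul(9, Pow(10, Rational(1, 2)))), -296835) = Add(-397571, Mul(9, Pow(10, Rational(1, 2))))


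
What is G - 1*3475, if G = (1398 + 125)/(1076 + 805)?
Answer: -6534952/1881 ≈ -3474.2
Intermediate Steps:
G = 1523/1881 ≈ 0.80968
G - 1*3475 = 1523/1881 - 1*3475 = 1523/1881 - 3475 = -6534952/1881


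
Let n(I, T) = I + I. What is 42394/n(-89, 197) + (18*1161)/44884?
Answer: -474773113/1997338 ≈ -237.70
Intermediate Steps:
n(I, T) = 2*I
42394/n(-89, 197) + (18*1161)/44884 = 42394/((2*(-89))) + (18*1161)/44884 = 42394/(-178) + 20898*(1/44884) = 42394*(-1/178) + 10449/22442 = -21197/89 + 10449/22442 = -474773113/1997338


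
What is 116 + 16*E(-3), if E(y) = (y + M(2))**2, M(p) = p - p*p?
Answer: 516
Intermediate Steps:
M(p) = p - p**2
E(y) = (-2 + y)**2 (E(y) = (y + 2*(1 - 1*2))**2 = (y + 2*(1 - 2))**2 = (y + 2*(-1))**2 = (y - 2)**2 = (-2 + y)**2)
116 + 16*E(-3) = 116 + 16*(-2 - 3)**2 = 116 + 16*(-5)**2 = 116 + 16*25 = 116 + 400 = 516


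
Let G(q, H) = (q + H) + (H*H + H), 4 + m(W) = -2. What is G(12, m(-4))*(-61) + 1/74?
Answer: -162503/74 ≈ -2196.0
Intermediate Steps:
m(W) = -6 (m(W) = -4 - 2 = -6)
G(q, H) = q + H² + 2*H (G(q, H) = (H + q) + (H² + H) = (H + q) + (H + H²) = q + H² + 2*H)
G(12, m(-4))*(-61) + 1/74 = (12 + (-6)² + 2*(-6))*(-61) + 1/74 = (12 + 36 - 12)*(-61) + 1/74 = 36*(-61) + 1/74 = -2196 + 1/74 = -162503/74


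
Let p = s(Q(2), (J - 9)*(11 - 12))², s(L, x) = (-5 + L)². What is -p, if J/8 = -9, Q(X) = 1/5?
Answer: -331776/625 ≈ -530.84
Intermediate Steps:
Q(X) = ⅕
J = -72 (J = 8*(-9) = -72)
p = 331776/625 (p = ((-5 + ⅕)²)² = ((-24/5)²)² = (576/25)² = 331776/625 ≈ 530.84)
-p = -1*331776/625 = -331776/625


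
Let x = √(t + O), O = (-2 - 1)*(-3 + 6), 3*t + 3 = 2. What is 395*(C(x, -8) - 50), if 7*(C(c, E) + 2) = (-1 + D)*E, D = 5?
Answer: -156420/7 ≈ -22346.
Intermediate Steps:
t = -⅓ (t = -1 + (⅓)*2 = -1 + ⅔ = -⅓ ≈ -0.33333)
O = -9 (O = -3*3 = -9)
x = 2*I*√21/3 (x = √(-⅓ - 9) = √(-28/3) = 2*I*√21/3 ≈ 3.055*I)
C(c, E) = -2 + 4*E/7 (C(c, E) = -2 + ((-1 + 5)*E)/7 = -2 + (4*E)/7 = -2 + 4*E/7)
395*(C(x, -8) - 50) = 395*((-2 + (4/7)*(-8)) - 50) = 395*((-2 - 32/7) - 50) = 395*(-46/7 - 50) = 395*(-396/7) = -156420/7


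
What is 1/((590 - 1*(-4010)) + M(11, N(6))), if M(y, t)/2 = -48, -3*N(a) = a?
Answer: 1/4504 ≈ 0.00022202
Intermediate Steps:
N(a) = -a/3
M(y, t) = -96 (M(y, t) = 2*(-48) = -96)
1/((590 - 1*(-4010)) + M(11, N(6))) = 1/((590 - 1*(-4010)) - 96) = 1/((590 + 4010) - 96) = 1/(4600 - 96) = 1/4504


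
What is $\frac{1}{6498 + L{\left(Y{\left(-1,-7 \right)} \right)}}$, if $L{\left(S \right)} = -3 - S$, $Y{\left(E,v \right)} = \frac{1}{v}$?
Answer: $\frac{7}{45466} \approx 0.00015396$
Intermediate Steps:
$\frac{1}{6498 + L{\left(Y{\left(-1,-7 \right)} \right)}} = \frac{1}{6498 - \frac{20}{7}} = \frac{1}{\frac{45466}{7}} = \frac{7}{45466}$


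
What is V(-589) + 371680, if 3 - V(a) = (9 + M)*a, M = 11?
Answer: 383463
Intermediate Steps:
V(a) = 3 - 20*a (V(a) = 3 - (9 + 11)*a = 3 - 20*a)
V(-589) + 371680 = (3 - 20*(-589)) + 371680 = (3 + 11780) + 371680 = 11783 + 371680 = 383463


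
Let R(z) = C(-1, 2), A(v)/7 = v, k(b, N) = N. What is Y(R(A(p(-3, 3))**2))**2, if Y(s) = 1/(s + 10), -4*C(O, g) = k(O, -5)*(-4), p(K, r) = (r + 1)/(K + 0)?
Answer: 1/25 ≈ 0.040000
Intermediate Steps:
p(K, r) = (1 + r)/K
A(v) = 7*v
C(O, g) = -5 (C(O, g) = -(-5)*(-4)/4 = -1/4*20 = -5)
R(z) = -5
Y(s) = 1/(10 + s)
Y(R(A(p(-3, 3))**2))**2 = (1/(10 - 5))**2 = (1/5)**2 = 1/25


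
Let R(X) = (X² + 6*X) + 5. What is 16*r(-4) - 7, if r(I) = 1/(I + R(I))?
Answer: -65/7 ≈ -9.2857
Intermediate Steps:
R(X) = 5 + X² + 6*X
r(I) = 1/(5 + I² + 7*I) (r(I) = 1/(I + (5 + I² + 6*I)) = 1/(5 + I² + 7*I))
16*r(-4) - 7 = 16/(5 + (-4)² + 7*(-4)) - 7 = 16/(5 + 16 - 28) - 7 = 16/(-7) - 7 = 16*(-⅐) - 7 = -16/7 - 7 = -65/7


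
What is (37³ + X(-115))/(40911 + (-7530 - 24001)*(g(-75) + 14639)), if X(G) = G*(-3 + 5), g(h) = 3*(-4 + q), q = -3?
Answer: -50423/460879247 ≈ -0.00010941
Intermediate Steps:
g(h) = -21 (g(h) = 3*(-4 - 3) = 3*(-7) = -21)
X(G) = 2*G (X(G) = G*2 = 2*G)
(37³ + X(-115))/(40911 + (-7530 - 24001)*(g(-75) + 14639)) = (37³ + 2*(-115))/(40911 + (-7530 - 24001)*(-21 + 14639)) = (50653 - 230)/(40911 - 31531*14618) = 50423/(40911 - 460920158) = 50423/(-460879247) = 50423*(-1/460879247) = -50423/460879247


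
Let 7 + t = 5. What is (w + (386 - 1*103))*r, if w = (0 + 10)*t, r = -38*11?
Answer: -109934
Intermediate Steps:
t = -2 (t = -7 + 5 = -2)
r = -418
w = -20 (w = (0 + 10)*(-2) = 10*(-2) = -20)
(w + (386 - 1*103))*r = (-20 + (386 - 1*103))*(-418) = (-20 + (386 - 103))*(-418) = (-20 + 283)*(-418) = 263*(-418) = -109934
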